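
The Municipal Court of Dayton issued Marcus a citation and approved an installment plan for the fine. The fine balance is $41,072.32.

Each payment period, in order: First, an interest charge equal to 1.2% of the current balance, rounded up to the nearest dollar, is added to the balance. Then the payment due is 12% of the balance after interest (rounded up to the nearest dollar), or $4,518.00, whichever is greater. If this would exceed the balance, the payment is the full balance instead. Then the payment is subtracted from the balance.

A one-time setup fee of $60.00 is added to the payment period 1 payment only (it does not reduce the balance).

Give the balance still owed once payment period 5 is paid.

# | Opening | Interest | Payment | Fee | End bal
1 | $41,072.32 | $493.00 | $4,988.00 | $60.00 | $36,577.32
2 | $36,577.32 | $439.00 | $4,518.00 | — | $32,498.32
3 | $32,498.32 | $390.00 | $4,518.00 | — | $28,370.32
4 | $28,370.32 | $341.00 | $4,518.00 | — | $24,193.32
5 | $24,193.32 | $291.00 | $4,518.00 | — | $19,966.32

$19,966.32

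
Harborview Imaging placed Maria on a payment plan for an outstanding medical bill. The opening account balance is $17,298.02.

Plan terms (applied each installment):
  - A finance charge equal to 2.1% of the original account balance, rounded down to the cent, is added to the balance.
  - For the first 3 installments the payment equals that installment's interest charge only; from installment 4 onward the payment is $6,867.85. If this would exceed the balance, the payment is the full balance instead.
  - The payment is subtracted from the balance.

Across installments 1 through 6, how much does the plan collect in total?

Installment 1: opening $17,298.02; interest $363.25 → $17,661.27; payment $363.25; balance $17,298.02
Installment 2: opening $17,298.02; interest $363.25 → $17,661.27; payment $363.25; balance $17,298.02
Installment 3: opening $17,298.02; interest $363.25 → $17,661.27; payment $363.25; balance $17,298.02
Installment 4: opening $17,298.02; interest $363.25 → $17,661.27; payment $6,867.85; balance $10,793.42
Installment 5: opening $10,793.42; interest $363.25 → $11,156.67; payment $6,867.85; balance $4,288.82
Installment 6: opening $4,288.82; interest $363.25 → $4,652.07; payment $4,652.07; balance $0.00
Total paid: $19,477.52

$19,477.52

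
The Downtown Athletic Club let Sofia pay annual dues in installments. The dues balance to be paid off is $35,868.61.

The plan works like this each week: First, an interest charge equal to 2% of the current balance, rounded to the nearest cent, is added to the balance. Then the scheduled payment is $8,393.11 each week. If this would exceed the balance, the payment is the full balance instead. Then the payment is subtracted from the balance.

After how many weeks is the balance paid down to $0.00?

Week 1: $35,868.61 +$717.37 interest = $36,585.98; pay $8,393.11 → $28,192.87
Week 2: $28,192.87 +$563.86 interest = $28,756.73; pay $8,393.11 → $20,363.62
Week 3: $20,363.62 +$407.27 interest = $20,770.89; pay $8,393.11 → $12,377.78
Week 4: $12,377.78 +$247.56 interest = $12,625.34; pay $8,393.11 → $4,232.23
Week 5: $4,232.23 +$84.64 interest = $4,316.87; pay $4,316.87 → $0.00
Balance reaches $0.00 in week 5.

5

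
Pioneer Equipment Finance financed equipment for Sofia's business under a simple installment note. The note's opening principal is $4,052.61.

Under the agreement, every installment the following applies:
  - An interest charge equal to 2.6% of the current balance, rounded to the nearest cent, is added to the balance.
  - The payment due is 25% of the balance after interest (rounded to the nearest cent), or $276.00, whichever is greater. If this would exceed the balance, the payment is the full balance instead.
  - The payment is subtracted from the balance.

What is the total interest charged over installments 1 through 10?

Installment 1: opening $4,052.61; interest $105.37 → $4,157.98; payment $1,039.50; balance $3,118.48
Installment 2: opening $3,118.48; interest $81.08 → $3,199.56; payment $799.89; balance $2,399.67
Installment 3: opening $2,399.67; interest $62.39 → $2,462.06; payment $615.52; balance $1,846.54
Installment 4: opening $1,846.54; interest $48.01 → $1,894.55; payment $473.64; balance $1,420.91
Installment 5: opening $1,420.91; interest $36.94 → $1,457.85; payment $364.46; balance $1,093.39
Installment 6: opening $1,093.39; interest $28.43 → $1,121.82; payment $280.46; balance $841.36
Installment 7: opening $841.36; interest $21.88 → $863.24; payment $276.00; balance $587.24
Installment 8: opening $587.24; interest $15.27 → $602.51; payment $276.00; balance $326.51
Installment 9: opening $326.51; interest $8.49 → $335.00; payment $276.00; balance $59.00
Installment 10: opening $59.00; interest $1.53 → $60.53; payment $60.53; balance $0.00
Total interest: $105.37 + $81.08 + $62.39 + $48.01 + $36.94 + $28.43 + $21.88 + $15.27 + $8.49 + $1.53 = $409.39

$409.39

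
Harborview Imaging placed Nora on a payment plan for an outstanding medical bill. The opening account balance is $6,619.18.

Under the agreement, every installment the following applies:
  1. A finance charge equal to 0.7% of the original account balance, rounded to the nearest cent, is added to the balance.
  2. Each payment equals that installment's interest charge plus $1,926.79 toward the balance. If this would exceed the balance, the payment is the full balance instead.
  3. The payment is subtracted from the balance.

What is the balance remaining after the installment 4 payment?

$0.00

Installment 1: opening $6,619.18; interest $46.33 → $6,665.51; payment $1,973.12; balance $4,692.39
Installment 2: opening $4,692.39; interest $46.33 → $4,738.72; payment $1,973.12; balance $2,765.60
Installment 3: opening $2,765.60; interest $46.33 → $2,811.93; payment $1,973.12; balance $838.81
Installment 4: opening $838.81; interest $46.33 → $885.14; payment $885.14; balance $0.00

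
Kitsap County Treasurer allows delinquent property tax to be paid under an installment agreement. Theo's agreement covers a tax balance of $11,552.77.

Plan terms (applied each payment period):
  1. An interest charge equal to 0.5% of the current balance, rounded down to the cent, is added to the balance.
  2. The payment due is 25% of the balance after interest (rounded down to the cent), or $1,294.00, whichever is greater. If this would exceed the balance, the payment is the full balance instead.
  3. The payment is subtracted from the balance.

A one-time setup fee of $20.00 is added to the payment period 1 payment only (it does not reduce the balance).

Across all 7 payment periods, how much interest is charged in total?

Payment period 1: opening $11,552.77; interest $57.76 → $11,610.53; payment $2,902.63 (+ $20.00 fee); balance $8,707.90
Payment period 2: opening $8,707.90; interest $43.53 → $8,751.43; payment $2,187.85; balance $6,563.58
Payment period 3: opening $6,563.58; interest $32.81 → $6,596.39; payment $1,649.09; balance $4,947.30
Payment period 4: opening $4,947.30; interest $24.73 → $4,972.03; payment $1,294.00; balance $3,678.03
Payment period 5: opening $3,678.03; interest $18.39 → $3,696.42; payment $1,294.00; balance $2,402.42
Payment period 6: opening $2,402.42; interest $12.01 → $2,414.43; payment $1,294.00; balance $1,120.43
Payment period 7: opening $1,120.43; interest $5.60 → $1,126.03; payment $1,126.03; balance $0.00
Total interest: $57.76 + $43.53 + $32.81 + $24.73 + $18.39 + $12.01 + $5.60 = $194.83

$194.83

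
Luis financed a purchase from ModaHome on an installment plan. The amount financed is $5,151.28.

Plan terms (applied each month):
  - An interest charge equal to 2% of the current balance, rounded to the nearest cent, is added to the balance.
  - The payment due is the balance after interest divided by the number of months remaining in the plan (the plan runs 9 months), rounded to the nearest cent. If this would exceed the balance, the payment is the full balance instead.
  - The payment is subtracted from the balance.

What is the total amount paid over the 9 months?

# | Opening | Interest | Payment | End bal
1 | $5,151.28 | $103.03 | $583.81 | $4,670.50
2 | $4,670.50 | $93.41 | $595.49 | $4,168.42
3 | $4,168.42 | $83.37 | $607.40 | $3,644.39
4 | $3,644.39 | $72.89 | $619.55 | $3,097.73
5 | $3,097.73 | $61.95 | $631.94 | $2,527.74
6 | $2,527.74 | $50.55 | $644.57 | $1,933.72
7 | $1,933.72 | $38.67 | $657.46 | $1,314.93
8 | $1,314.93 | $26.30 | $670.62 | $670.61
9 | $670.61 | $13.41 | $684.02 | $0.00
Total paid: $5,694.86

$5,694.86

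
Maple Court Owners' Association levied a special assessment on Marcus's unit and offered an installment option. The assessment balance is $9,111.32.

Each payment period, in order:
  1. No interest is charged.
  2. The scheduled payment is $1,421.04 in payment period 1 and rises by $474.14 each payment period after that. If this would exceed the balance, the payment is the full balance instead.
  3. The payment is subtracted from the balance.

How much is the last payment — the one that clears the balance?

$582.32

Payment period 1: opening $9,111.32; payment $1,421.04; balance $7,690.28
Payment period 2: opening $7,690.28; payment $1,895.18; balance $5,795.10
Payment period 3: opening $5,795.10; payment $2,369.32; balance $3,425.78
Payment period 4: opening $3,425.78; payment $2,843.46; balance $582.32
Payment period 5: opening $582.32; payment $582.32; balance $0.00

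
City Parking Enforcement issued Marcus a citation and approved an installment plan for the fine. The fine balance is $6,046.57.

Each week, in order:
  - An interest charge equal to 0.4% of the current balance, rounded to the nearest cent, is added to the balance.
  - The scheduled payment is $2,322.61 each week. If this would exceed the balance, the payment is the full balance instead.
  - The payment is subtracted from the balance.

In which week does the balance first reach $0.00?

# | Opening | Interest | Payment | End bal
1 | $6,046.57 | $24.19 | $2,322.61 | $3,748.15
2 | $3,748.15 | $14.99 | $2,322.61 | $1,440.53
3 | $1,440.53 | $5.76 | $1,446.29 | $0.00
Balance reaches $0.00 in week 3.

3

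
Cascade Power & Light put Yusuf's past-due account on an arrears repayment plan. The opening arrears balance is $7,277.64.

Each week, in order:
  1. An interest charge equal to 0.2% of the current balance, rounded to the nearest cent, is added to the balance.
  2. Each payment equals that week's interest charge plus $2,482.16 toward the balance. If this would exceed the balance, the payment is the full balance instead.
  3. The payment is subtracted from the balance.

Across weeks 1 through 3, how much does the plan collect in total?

Week 1: $7,277.64 +$14.56 interest = $7,292.20; pay $2,496.72 → $4,795.48
Week 2: $4,795.48 +$9.59 interest = $4,805.07; pay $2,491.75 → $2,313.32
Week 3: $2,313.32 +$4.63 interest = $2,317.95; pay $2,317.95 → $0.00
Total paid: $7,306.42

$7,306.42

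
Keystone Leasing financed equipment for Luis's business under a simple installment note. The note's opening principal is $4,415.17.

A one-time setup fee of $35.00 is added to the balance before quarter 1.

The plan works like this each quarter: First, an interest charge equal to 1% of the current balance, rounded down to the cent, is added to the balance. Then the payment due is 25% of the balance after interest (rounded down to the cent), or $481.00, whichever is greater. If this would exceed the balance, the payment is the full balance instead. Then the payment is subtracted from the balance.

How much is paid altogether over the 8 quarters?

$4,603.67

Quarter 1: $4,450.17 +$44.50 interest = $4,494.67; pay $1,123.66 → $3,371.01
Quarter 2: $3,371.01 +$33.71 interest = $3,404.72; pay $851.18 → $2,553.54
Quarter 3: $2,553.54 +$25.53 interest = $2,579.07; pay $644.76 → $1,934.31
Quarter 4: $1,934.31 +$19.34 interest = $1,953.65; pay $488.41 → $1,465.24
Quarter 5: $1,465.24 +$14.65 interest = $1,479.89; pay $481.00 → $998.89
Quarter 6: $998.89 +$9.98 interest = $1,008.87; pay $481.00 → $527.87
Quarter 7: $527.87 +$5.27 interest = $533.14; pay $481.00 → $52.14
Quarter 8: $52.14 +$0.52 interest = $52.66; pay $52.66 → $0.00
Total paid: $4,603.67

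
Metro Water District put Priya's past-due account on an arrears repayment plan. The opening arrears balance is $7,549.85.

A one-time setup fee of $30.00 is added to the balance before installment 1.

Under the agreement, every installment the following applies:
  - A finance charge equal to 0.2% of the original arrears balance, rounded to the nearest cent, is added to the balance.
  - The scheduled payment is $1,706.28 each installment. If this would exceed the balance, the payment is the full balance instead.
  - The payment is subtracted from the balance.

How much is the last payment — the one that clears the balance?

Installment 1: $7,579.85 +$15.10 interest = $7,594.95; pay $1,706.28 → $5,888.67
Installment 2: $5,888.67 +$15.10 interest = $5,903.77; pay $1,706.28 → $4,197.49
Installment 3: $4,197.49 +$15.10 interest = $4,212.59; pay $1,706.28 → $2,506.31
Installment 4: $2,506.31 +$15.10 interest = $2,521.41; pay $1,706.28 → $815.13
Installment 5: $815.13 +$15.10 interest = $830.23; pay $830.23 → $0.00

$830.23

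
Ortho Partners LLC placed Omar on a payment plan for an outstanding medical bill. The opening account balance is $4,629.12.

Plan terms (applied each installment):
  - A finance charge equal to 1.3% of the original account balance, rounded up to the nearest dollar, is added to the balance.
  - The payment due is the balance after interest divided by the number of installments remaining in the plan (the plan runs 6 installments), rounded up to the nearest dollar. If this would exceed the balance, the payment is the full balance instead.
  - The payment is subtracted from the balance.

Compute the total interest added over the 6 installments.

Installment 1: opening $4,629.12; interest $61.00 → $4,690.12; payment $782.00; balance $3,908.12
Installment 2: opening $3,908.12; interest $61.00 → $3,969.12; payment $794.00; balance $3,175.12
Installment 3: opening $3,175.12; interest $61.00 → $3,236.12; payment $810.00; balance $2,426.12
Installment 4: opening $2,426.12; interest $61.00 → $2,487.12; payment $830.00; balance $1,657.12
Installment 5: opening $1,657.12; interest $61.00 → $1,718.12; payment $860.00; balance $858.12
Installment 6: opening $858.12; interest $61.00 → $919.12; payment $919.12; balance $0.00
Total interest: $61.00 + $61.00 + $61.00 + $61.00 + $61.00 + $61.00 = $366.00

$366.00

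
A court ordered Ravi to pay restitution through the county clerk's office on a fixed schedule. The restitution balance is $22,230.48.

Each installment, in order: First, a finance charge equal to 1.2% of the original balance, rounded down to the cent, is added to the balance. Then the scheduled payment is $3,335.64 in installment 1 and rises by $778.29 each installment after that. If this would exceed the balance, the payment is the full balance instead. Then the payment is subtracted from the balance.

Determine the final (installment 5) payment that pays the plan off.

$5,551.98

# | Opening | Interest | Payment | End bal
1 | $22,230.48 | $266.76 | $3,335.64 | $19,161.60
2 | $19,161.60 | $266.76 | $4,113.93 | $15,314.43
3 | $15,314.43 | $266.76 | $4,892.22 | $10,688.97
4 | $10,688.97 | $266.76 | $5,670.51 | $5,285.22
5 | $5,285.22 | $266.76 | $5,551.98 | $0.00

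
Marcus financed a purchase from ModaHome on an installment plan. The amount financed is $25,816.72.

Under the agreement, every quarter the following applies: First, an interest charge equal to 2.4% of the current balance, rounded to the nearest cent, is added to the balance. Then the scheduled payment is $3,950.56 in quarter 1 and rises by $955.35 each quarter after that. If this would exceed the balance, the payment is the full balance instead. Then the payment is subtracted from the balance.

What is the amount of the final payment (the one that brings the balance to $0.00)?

Quarter 1: opening $25,816.72; interest $619.60 → $26,436.32; payment $3,950.56; balance $22,485.76
Quarter 2: opening $22,485.76; interest $539.66 → $23,025.42; payment $4,905.91; balance $18,119.51
Quarter 3: opening $18,119.51; interest $434.87 → $18,554.38; payment $5,861.26; balance $12,693.12
Quarter 4: opening $12,693.12; interest $304.63 → $12,997.75; payment $6,816.61; balance $6,181.14
Quarter 5: opening $6,181.14; interest $148.35 → $6,329.49; payment $6,329.49; balance $0.00

$6,329.49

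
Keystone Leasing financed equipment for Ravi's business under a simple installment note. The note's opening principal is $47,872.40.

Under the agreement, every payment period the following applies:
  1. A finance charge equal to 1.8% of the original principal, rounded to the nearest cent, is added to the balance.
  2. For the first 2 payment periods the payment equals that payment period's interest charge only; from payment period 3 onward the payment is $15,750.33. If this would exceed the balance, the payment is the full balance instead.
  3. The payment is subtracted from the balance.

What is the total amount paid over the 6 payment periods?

# | Opening | Interest | Payment | End bal
1 | $47,872.40 | $861.70 | $861.70 | $47,872.40
2 | $47,872.40 | $861.70 | $861.70 | $47,872.40
3 | $47,872.40 | $861.70 | $15,750.33 | $32,983.77
4 | $32,983.77 | $861.70 | $15,750.33 | $18,095.14
5 | $18,095.14 | $861.70 | $15,750.33 | $3,206.51
6 | $3,206.51 | $861.70 | $4,068.21 | $0.00
Total paid: $53,042.60

$53,042.60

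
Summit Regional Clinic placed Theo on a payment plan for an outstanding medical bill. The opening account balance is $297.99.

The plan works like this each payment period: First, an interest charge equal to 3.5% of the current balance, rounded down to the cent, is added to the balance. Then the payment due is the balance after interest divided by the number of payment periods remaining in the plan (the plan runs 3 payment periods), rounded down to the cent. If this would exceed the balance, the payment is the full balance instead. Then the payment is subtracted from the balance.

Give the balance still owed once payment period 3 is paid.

Payment period 1: $297.99 +$10.42 interest = $308.41; pay $102.80 → $205.61
Payment period 2: $205.61 +$7.19 interest = $212.80; pay $106.40 → $106.40
Payment period 3: $106.40 +$3.72 interest = $110.12; pay $110.12 → $0.00

$0.00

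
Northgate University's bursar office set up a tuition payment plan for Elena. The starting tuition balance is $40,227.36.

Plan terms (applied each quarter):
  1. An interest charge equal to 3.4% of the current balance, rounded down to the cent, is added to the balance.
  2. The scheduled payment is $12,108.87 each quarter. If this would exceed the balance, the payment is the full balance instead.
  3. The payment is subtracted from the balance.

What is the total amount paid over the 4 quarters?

$43,456.99

# | Opening | Interest | Payment | End bal
1 | $40,227.36 | $1,367.73 | $12,108.87 | $29,486.22
2 | $29,486.22 | $1,002.53 | $12,108.87 | $18,379.88
3 | $18,379.88 | $624.91 | $12,108.87 | $6,895.92
4 | $6,895.92 | $234.46 | $7,130.38 | $0.00
Total paid: $43,456.99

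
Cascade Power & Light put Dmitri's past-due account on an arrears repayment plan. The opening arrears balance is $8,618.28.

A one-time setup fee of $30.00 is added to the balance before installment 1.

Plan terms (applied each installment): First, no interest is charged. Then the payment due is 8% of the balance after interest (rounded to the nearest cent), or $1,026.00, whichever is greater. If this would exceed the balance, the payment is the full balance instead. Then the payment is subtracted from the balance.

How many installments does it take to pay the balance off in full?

9

# | Opening | Payment | End bal
1 | $8,648.28 | $1,026.00 | $7,622.28
2 | $7,622.28 | $1,026.00 | $6,596.28
3 | $6,596.28 | $1,026.00 | $5,570.28
4 | $5,570.28 | $1,026.00 | $4,544.28
5 | $4,544.28 | $1,026.00 | $3,518.28
6 | $3,518.28 | $1,026.00 | $2,492.28
7 | $2,492.28 | $1,026.00 | $1,466.28
8 | $1,466.28 | $1,026.00 | $440.28
9 | $440.28 | $440.28 | $0.00
Balance reaches $0.00 in installment 9.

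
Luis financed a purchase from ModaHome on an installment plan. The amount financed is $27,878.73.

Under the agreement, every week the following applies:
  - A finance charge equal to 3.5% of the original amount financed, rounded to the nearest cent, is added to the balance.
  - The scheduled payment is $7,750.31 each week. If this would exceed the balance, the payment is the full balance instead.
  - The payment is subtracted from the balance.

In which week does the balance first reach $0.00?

# | Opening | Interest | Payment | End bal
1 | $27,878.73 | $975.76 | $7,750.31 | $21,104.18
2 | $21,104.18 | $975.76 | $7,750.31 | $14,329.63
3 | $14,329.63 | $975.76 | $7,750.31 | $7,555.08
4 | $7,555.08 | $975.76 | $7,750.31 | $780.53
5 | $780.53 | $975.76 | $1,756.29 | $0.00
Balance reaches $0.00 in week 5.

5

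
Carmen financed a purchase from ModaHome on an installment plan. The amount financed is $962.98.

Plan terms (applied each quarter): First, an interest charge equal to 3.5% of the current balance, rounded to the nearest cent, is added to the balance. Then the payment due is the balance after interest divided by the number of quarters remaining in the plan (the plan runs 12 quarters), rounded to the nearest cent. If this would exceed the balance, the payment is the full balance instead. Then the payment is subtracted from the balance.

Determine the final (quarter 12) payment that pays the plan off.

$121.25

Quarter 1: opening $962.98; interest $33.70 → $996.68; payment $83.06; balance $913.62
Quarter 2: opening $913.62; interest $31.98 → $945.60; payment $85.96; balance $859.64
Quarter 3: opening $859.64; interest $30.09 → $889.73; payment $88.97; balance $800.76
Quarter 4: opening $800.76; interest $28.03 → $828.79; payment $92.09; balance $736.70
Quarter 5: opening $736.70; interest $25.78 → $762.48; payment $95.31; balance $667.17
Quarter 6: opening $667.17; interest $23.35 → $690.52; payment $98.65; balance $591.87
Quarter 7: opening $591.87; interest $20.72 → $612.59; payment $102.10; balance $510.49
Quarter 8: opening $510.49; interest $17.87 → $528.36; payment $105.67; balance $422.69
Quarter 9: opening $422.69; interest $14.79 → $437.48; payment $109.37; balance $328.11
Quarter 10: opening $328.11; interest $11.48 → $339.59; payment $113.20; balance $226.39
Quarter 11: opening $226.39; interest $7.92 → $234.31; payment $117.16; balance $117.15
Quarter 12: opening $117.15; interest $4.10 → $121.25; payment $121.25; balance $0.00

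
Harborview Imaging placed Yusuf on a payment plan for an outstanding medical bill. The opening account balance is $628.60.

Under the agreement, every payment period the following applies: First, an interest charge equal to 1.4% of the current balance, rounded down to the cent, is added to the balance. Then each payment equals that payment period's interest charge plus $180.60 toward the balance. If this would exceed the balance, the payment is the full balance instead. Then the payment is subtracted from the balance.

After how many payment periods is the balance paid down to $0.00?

Payment period 1: $628.60 +$8.80 interest = $637.40; pay $189.40 → $448.00
Payment period 2: $448.00 +$6.27 interest = $454.27; pay $186.87 → $267.40
Payment period 3: $267.40 +$3.74 interest = $271.14; pay $184.34 → $86.80
Payment period 4: $86.80 +$1.21 interest = $88.01; pay $88.01 → $0.00
Balance reaches $0.00 in payment period 4.

4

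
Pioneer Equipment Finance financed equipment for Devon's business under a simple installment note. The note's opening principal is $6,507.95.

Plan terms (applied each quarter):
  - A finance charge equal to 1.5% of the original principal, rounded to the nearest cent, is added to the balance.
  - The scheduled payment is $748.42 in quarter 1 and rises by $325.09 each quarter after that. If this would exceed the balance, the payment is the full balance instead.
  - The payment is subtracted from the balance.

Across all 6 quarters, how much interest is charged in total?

$585.72

Quarter 1: opening $6,507.95; interest $97.62 → $6,605.57; payment $748.42; balance $5,857.15
Quarter 2: opening $5,857.15; interest $97.62 → $5,954.77; payment $1,073.51; balance $4,881.26
Quarter 3: opening $4,881.26; interest $97.62 → $4,978.88; payment $1,398.60; balance $3,580.28
Quarter 4: opening $3,580.28; interest $97.62 → $3,677.90; payment $1,723.69; balance $1,954.21
Quarter 5: opening $1,954.21; interest $97.62 → $2,051.83; payment $2,048.78; balance $3.05
Quarter 6: opening $3.05; interest $97.62 → $100.67; payment $100.67; balance $0.00
Total interest: $97.62 + $97.62 + $97.62 + $97.62 + $97.62 + $97.62 = $585.72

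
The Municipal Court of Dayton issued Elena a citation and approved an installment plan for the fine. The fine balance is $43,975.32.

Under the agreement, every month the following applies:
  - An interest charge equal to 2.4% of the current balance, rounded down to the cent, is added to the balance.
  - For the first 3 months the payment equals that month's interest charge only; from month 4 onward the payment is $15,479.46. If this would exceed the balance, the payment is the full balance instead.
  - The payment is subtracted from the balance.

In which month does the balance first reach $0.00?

Month 1: opening $43,975.32; interest $1,055.40 → $45,030.72; payment $1,055.40; balance $43,975.32
Month 2: opening $43,975.32; interest $1,055.40 → $45,030.72; payment $1,055.40; balance $43,975.32
Month 3: opening $43,975.32; interest $1,055.40 → $45,030.72; payment $1,055.40; balance $43,975.32
Month 4: opening $43,975.32; interest $1,055.40 → $45,030.72; payment $15,479.46; balance $29,551.26
Month 5: opening $29,551.26; interest $709.23 → $30,260.49; payment $15,479.46; balance $14,781.03
Month 6: opening $14,781.03; interest $354.74 → $15,135.77; payment $15,135.77; balance $0.00
Balance reaches $0.00 in month 6.

6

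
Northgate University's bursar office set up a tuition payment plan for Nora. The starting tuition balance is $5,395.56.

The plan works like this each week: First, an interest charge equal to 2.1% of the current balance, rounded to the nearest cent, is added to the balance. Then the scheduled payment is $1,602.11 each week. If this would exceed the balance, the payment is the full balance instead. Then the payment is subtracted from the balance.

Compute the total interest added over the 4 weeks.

Week 1: $5,395.56 +$113.31 interest = $5,508.87; pay $1,602.11 → $3,906.76
Week 2: $3,906.76 +$82.04 interest = $3,988.80; pay $1,602.11 → $2,386.69
Week 3: $2,386.69 +$50.12 interest = $2,436.81; pay $1,602.11 → $834.70
Week 4: $834.70 +$17.53 interest = $852.23; pay $852.23 → $0.00
Total interest: $113.31 + $82.04 + $50.12 + $17.53 = $263.00

$263.00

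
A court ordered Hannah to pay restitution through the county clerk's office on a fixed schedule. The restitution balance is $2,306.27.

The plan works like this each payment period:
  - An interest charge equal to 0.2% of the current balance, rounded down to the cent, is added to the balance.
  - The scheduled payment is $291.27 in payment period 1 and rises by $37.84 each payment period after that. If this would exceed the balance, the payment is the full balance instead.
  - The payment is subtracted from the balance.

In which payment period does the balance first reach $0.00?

7

Payment period 1: $2,306.27 +$4.61 interest = $2,310.88; pay $291.27 → $2,019.61
Payment period 2: $2,019.61 +$4.03 interest = $2,023.64; pay $329.11 → $1,694.53
Payment period 3: $1,694.53 +$3.38 interest = $1,697.91; pay $366.95 → $1,330.96
Payment period 4: $1,330.96 +$2.66 interest = $1,333.62; pay $404.79 → $928.83
Payment period 5: $928.83 +$1.85 interest = $930.68; pay $442.63 → $488.05
Payment period 6: $488.05 +$0.97 interest = $489.02; pay $480.47 → $8.55
Payment period 7: $8.55 +$0.01 interest = $8.56; pay $8.56 → $0.00
Balance reaches $0.00 in payment period 7.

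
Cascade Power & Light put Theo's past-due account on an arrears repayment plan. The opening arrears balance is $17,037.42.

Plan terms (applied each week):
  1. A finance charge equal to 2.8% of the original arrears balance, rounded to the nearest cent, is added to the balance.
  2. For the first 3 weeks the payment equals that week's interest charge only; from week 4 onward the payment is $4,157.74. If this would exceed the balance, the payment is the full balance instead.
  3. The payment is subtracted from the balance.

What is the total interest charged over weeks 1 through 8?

$3,816.40

Week 1: opening $17,037.42; interest $477.05 → $17,514.47; payment $477.05; balance $17,037.42
Week 2: opening $17,037.42; interest $477.05 → $17,514.47; payment $477.05; balance $17,037.42
Week 3: opening $17,037.42; interest $477.05 → $17,514.47; payment $477.05; balance $17,037.42
Week 4: opening $17,037.42; interest $477.05 → $17,514.47; payment $4,157.74; balance $13,356.73
Week 5: opening $13,356.73; interest $477.05 → $13,833.78; payment $4,157.74; balance $9,676.04
Week 6: opening $9,676.04; interest $477.05 → $10,153.09; payment $4,157.74; balance $5,995.35
Week 7: opening $5,995.35; interest $477.05 → $6,472.40; payment $4,157.74; balance $2,314.66
Week 8: opening $2,314.66; interest $477.05 → $2,791.71; payment $2,791.71; balance $0.00
Total interest: $477.05 + $477.05 + $477.05 + $477.05 + $477.05 + $477.05 + $477.05 + $477.05 = $3,816.40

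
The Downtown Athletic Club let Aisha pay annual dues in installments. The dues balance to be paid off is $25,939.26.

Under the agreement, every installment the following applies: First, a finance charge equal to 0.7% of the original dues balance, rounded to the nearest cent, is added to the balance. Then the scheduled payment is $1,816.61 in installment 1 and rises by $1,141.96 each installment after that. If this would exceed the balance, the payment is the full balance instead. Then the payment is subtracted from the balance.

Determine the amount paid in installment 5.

Installment 1: $25,939.26 +$181.57 interest = $26,120.83; pay $1,816.61 → $24,304.22
Installment 2: $24,304.22 +$181.57 interest = $24,485.79; pay $2,958.57 → $21,527.22
Installment 3: $21,527.22 +$181.57 interest = $21,708.79; pay $4,100.53 → $17,608.26
Installment 4: $17,608.26 +$181.57 interest = $17,789.83; pay $5,242.49 → $12,547.34
Installment 5: $12,547.34 +$181.57 interest = $12,728.91; pay $6,384.45 → $6,344.46

$6,384.45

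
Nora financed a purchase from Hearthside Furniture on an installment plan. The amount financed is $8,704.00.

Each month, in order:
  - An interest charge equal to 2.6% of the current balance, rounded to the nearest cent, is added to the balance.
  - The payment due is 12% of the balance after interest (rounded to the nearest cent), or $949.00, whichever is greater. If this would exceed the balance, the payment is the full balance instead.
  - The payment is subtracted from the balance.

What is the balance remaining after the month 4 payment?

$5,546.51

Month 1: opening $8,704.00; interest $226.30 → $8,930.30; payment $1,071.64; balance $7,858.66
Month 2: opening $7,858.66; interest $204.33 → $8,062.99; payment $967.56; balance $7,095.43
Month 3: opening $7,095.43; interest $184.48 → $7,279.91; payment $949.00; balance $6,330.91
Month 4: opening $6,330.91; interest $164.60 → $6,495.51; payment $949.00; balance $5,546.51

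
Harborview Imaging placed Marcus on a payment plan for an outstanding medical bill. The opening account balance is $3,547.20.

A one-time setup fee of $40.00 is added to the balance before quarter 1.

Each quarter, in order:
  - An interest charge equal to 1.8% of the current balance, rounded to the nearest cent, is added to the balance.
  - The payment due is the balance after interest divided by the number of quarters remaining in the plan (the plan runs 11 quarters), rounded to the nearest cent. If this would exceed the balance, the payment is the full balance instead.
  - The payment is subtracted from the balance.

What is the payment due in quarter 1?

$331.98

Quarter 1: opening $3,587.20; interest $64.57 → $3,651.77; payment $331.98; balance $3,319.79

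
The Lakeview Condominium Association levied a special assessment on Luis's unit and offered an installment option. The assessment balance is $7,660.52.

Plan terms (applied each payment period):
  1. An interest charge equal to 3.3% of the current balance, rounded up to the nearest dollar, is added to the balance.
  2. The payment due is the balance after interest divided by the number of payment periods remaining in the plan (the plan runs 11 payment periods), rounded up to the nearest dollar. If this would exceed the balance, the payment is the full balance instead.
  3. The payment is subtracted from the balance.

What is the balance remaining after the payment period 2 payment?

Payment period 1: opening $7,660.52; interest $253.00 → $7,913.52; payment $720.00; balance $7,193.52
Payment period 2: opening $7,193.52; interest $238.00 → $7,431.52; payment $744.00; balance $6,687.52

$6,687.52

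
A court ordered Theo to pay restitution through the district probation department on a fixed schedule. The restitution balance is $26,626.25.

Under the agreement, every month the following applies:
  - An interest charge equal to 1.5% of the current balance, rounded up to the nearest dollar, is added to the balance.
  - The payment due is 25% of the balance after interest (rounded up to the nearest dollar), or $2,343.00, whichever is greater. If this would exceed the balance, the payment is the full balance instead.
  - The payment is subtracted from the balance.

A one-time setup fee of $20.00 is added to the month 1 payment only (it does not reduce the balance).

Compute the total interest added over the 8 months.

Month 1: opening $26,626.25; interest $400.00 → $27,026.25; payment $6,757.00 (+ $20.00 fee); balance $20,269.25
Month 2: opening $20,269.25; interest $305.00 → $20,574.25; payment $5,144.00; balance $15,430.25
Month 3: opening $15,430.25; interest $232.00 → $15,662.25; payment $3,916.00; balance $11,746.25
Month 4: opening $11,746.25; interest $177.00 → $11,923.25; payment $2,981.00; balance $8,942.25
Month 5: opening $8,942.25; interest $135.00 → $9,077.25; payment $2,343.00; balance $6,734.25
Month 6: opening $6,734.25; interest $102.00 → $6,836.25; payment $2,343.00; balance $4,493.25
Month 7: opening $4,493.25; interest $68.00 → $4,561.25; payment $2,343.00; balance $2,218.25
Month 8: opening $2,218.25; interest $34.00 → $2,252.25; payment $2,252.25; balance $0.00
Total interest: $400.00 + $305.00 + $232.00 + $177.00 + $135.00 + $102.00 + $68.00 + $34.00 = $1,453.00

$1,453.00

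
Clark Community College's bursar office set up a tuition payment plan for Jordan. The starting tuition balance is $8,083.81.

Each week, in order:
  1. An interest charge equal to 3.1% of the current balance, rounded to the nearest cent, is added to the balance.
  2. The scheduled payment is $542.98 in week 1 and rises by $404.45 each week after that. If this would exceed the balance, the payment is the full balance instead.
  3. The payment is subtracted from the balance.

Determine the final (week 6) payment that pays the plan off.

$2,429.62

Week 1: opening $8,083.81; interest $250.60 → $8,334.41; payment $542.98; balance $7,791.43
Week 2: opening $7,791.43; interest $241.53 → $8,032.96; payment $947.43; balance $7,085.53
Week 3: opening $7,085.53; interest $219.65 → $7,305.18; payment $1,351.88; balance $5,953.30
Week 4: opening $5,953.30; interest $184.55 → $6,137.85; payment $1,756.33; balance $4,381.52
Week 5: opening $4,381.52; interest $135.83 → $4,517.35; payment $2,160.78; balance $2,356.57
Week 6: opening $2,356.57; interest $73.05 → $2,429.62; payment $2,429.62; balance $0.00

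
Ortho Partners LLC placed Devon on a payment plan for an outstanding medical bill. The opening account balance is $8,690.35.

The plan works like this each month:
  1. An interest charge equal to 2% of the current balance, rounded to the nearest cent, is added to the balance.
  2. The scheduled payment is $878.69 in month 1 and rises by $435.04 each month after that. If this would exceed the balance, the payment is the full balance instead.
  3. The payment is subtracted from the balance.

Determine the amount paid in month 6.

# | Opening | Interest | Payment | End bal
1 | $8,690.35 | $173.81 | $878.69 | $7,985.47
2 | $7,985.47 | $159.71 | $1,313.73 | $6,831.45
3 | $6,831.45 | $136.63 | $1,748.77 | $5,219.31
4 | $5,219.31 | $104.39 | $2,183.81 | $3,139.89
5 | $3,139.89 | $62.80 | $2,618.85 | $583.84
6 | $583.84 | $11.68 | $595.52 | $0.00

$595.52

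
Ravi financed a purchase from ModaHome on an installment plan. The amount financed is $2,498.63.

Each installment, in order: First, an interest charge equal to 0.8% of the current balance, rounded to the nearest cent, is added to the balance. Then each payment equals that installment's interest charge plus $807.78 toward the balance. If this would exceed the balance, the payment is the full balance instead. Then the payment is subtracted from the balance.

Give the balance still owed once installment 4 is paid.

Installment 1: $2,498.63 +$19.99 interest = $2,518.62; pay $827.77 → $1,690.85
Installment 2: $1,690.85 +$13.53 interest = $1,704.38; pay $821.31 → $883.07
Installment 3: $883.07 +$7.06 interest = $890.13; pay $814.84 → $75.29
Installment 4: $75.29 +$0.60 interest = $75.89; pay $75.89 → $0.00

$0.00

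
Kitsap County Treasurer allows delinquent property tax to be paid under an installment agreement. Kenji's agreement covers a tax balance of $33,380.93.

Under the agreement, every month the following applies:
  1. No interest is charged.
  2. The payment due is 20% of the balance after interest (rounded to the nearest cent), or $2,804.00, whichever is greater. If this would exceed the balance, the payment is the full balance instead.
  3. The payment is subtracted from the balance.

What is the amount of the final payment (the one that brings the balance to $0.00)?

Month 1: $33,380.93 − $6,676.19 → $26,704.74
Month 2: $26,704.74 − $5,340.95 → $21,363.79
Month 3: $21,363.79 − $4,272.76 → $17,091.03
Month 4: $17,091.03 − $3,418.21 → $13,672.82
Month 5: $13,672.82 − $2,804.00 → $10,868.82
Month 6: $10,868.82 − $2,804.00 → $8,064.82
Month 7: $8,064.82 − $2,804.00 → $5,260.82
Month 8: $5,260.82 − $2,804.00 → $2,456.82
Month 9: $2,456.82 − $2,456.82 → $0.00

$2,456.82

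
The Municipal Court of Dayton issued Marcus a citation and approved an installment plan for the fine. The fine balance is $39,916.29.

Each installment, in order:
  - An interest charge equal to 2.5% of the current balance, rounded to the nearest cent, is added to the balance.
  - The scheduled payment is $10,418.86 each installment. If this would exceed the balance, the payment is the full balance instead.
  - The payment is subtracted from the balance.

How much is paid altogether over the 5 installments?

Installment 1: $39,916.29 +$997.91 interest = $40,914.20; pay $10,418.86 → $30,495.34
Installment 2: $30,495.34 +$762.38 interest = $31,257.72; pay $10,418.86 → $20,838.86
Installment 3: $20,838.86 +$520.97 interest = $21,359.83; pay $10,418.86 → $10,940.97
Installment 4: $10,940.97 +$273.52 interest = $11,214.49; pay $10,418.86 → $795.63
Installment 5: $795.63 +$19.89 interest = $815.52; pay $815.52 → $0.00
Total paid: $42,490.96

$42,490.96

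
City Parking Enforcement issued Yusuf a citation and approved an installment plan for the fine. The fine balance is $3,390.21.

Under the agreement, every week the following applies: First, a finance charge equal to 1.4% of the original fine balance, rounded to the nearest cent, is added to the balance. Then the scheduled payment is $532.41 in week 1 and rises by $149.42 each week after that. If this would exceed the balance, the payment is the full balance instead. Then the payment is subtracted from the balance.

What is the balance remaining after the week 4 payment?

$553.89

Week 1: opening $3,390.21; interest $47.46 → $3,437.67; payment $532.41; balance $2,905.26
Week 2: opening $2,905.26; interest $47.46 → $2,952.72; payment $681.83; balance $2,270.89
Week 3: opening $2,270.89; interest $47.46 → $2,318.35; payment $831.25; balance $1,487.10
Week 4: opening $1,487.10; interest $47.46 → $1,534.56; payment $980.67; balance $553.89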